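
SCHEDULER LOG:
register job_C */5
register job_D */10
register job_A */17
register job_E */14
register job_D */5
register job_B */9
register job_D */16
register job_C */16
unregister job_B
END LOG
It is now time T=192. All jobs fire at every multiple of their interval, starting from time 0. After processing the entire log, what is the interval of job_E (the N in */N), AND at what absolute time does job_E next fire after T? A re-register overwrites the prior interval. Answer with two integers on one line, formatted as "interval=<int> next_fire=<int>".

Answer: interval=14 next_fire=196

Derivation:
Op 1: register job_C */5 -> active={job_C:*/5}
Op 2: register job_D */10 -> active={job_C:*/5, job_D:*/10}
Op 3: register job_A */17 -> active={job_A:*/17, job_C:*/5, job_D:*/10}
Op 4: register job_E */14 -> active={job_A:*/17, job_C:*/5, job_D:*/10, job_E:*/14}
Op 5: register job_D */5 -> active={job_A:*/17, job_C:*/5, job_D:*/5, job_E:*/14}
Op 6: register job_B */9 -> active={job_A:*/17, job_B:*/9, job_C:*/5, job_D:*/5, job_E:*/14}
Op 7: register job_D */16 -> active={job_A:*/17, job_B:*/9, job_C:*/5, job_D:*/16, job_E:*/14}
Op 8: register job_C */16 -> active={job_A:*/17, job_B:*/9, job_C:*/16, job_D:*/16, job_E:*/14}
Op 9: unregister job_B -> active={job_A:*/17, job_C:*/16, job_D:*/16, job_E:*/14}
Final interval of job_E = 14
Next fire of job_E after T=192: (192//14+1)*14 = 196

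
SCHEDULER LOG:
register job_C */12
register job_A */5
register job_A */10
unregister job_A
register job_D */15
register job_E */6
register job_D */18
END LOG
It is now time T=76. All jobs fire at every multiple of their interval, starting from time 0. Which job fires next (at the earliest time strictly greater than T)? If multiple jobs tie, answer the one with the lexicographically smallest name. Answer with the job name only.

Op 1: register job_C */12 -> active={job_C:*/12}
Op 2: register job_A */5 -> active={job_A:*/5, job_C:*/12}
Op 3: register job_A */10 -> active={job_A:*/10, job_C:*/12}
Op 4: unregister job_A -> active={job_C:*/12}
Op 5: register job_D */15 -> active={job_C:*/12, job_D:*/15}
Op 6: register job_E */6 -> active={job_C:*/12, job_D:*/15, job_E:*/6}
Op 7: register job_D */18 -> active={job_C:*/12, job_D:*/18, job_E:*/6}
  job_C: interval 12, next fire after T=76 is 84
  job_D: interval 18, next fire after T=76 is 90
  job_E: interval 6, next fire after T=76 is 78
Earliest = 78, winner (lex tiebreak) = job_E

Answer: job_E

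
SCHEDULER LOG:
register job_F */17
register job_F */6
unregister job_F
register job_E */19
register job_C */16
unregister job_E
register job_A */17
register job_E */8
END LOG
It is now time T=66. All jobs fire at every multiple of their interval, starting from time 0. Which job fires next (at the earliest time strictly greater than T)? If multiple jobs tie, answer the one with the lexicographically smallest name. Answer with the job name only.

Answer: job_A

Derivation:
Op 1: register job_F */17 -> active={job_F:*/17}
Op 2: register job_F */6 -> active={job_F:*/6}
Op 3: unregister job_F -> active={}
Op 4: register job_E */19 -> active={job_E:*/19}
Op 5: register job_C */16 -> active={job_C:*/16, job_E:*/19}
Op 6: unregister job_E -> active={job_C:*/16}
Op 7: register job_A */17 -> active={job_A:*/17, job_C:*/16}
Op 8: register job_E */8 -> active={job_A:*/17, job_C:*/16, job_E:*/8}
  job_A: interval 17, next fire after T=66 is 68
  job_C: interval 16, next fire after T=66 is 80
  job_E: interval 8, next fire after T=66 is 72
Earliest = 68, winner (lex tiebreak) = job_A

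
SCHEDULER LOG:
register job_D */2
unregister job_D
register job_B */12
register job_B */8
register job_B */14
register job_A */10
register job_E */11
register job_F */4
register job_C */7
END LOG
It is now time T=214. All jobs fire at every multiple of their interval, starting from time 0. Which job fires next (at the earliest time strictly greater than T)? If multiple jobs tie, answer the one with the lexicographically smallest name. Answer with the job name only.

Op 1: register job_D */2 -> active={job_D:*/2}
Op 2: unregister job_D -> active={}
Op 3: register job_B */12 -> active={job_B:*/12}
Op 4: register job_B */8 -> active={job_B:*/8}
Op 5: register job_B */14 -> active={job_B:*/14}
Op 6: register job_A */10 -> active={job_A:*/10, job_B:*/14}
Op 7: register job_E */11 -> active={job_A:*/10, job_B:*/14, job_E:*/11}
Op 8: register job_F */4 -> active={job_A:*/10, job_B:*/14, job_E:*/11, job_F:*/4}
Op 9: register job_C */7 -> active={job_A:*/10, job_B:*/14, job_C:*/7, job_E:*/11, job_F:*/4}
  job_A: interval 10, next fire after T=214 is 220
  job_B: interval 14, next fire after T=214 is 224
  job_C: interval 7, next fire after T=214 is 217
  job_E: interval 11, next fire after T=214 is 220
  job_F: interval 4, next fire after T=214 is 216
Earliest = 216, winner (lex tiebreak) = job_F

Answer: job_F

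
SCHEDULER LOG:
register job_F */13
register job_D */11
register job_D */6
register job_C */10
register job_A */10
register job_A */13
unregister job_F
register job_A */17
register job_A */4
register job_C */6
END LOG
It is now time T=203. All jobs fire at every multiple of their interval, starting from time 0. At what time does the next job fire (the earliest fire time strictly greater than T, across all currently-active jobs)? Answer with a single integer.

Op 1: register job_F */13 -> active={job_F:*/13}
Op 2: register job_D */11 -> active={job_D:*/11, job_F:*/13}
Op 3: register job_D */6 -> active={job_D:*/6, job_F:*/13}
Op 4: register job_C */10 -> active={job_C:*/10, job_D:*/6, job_F:*/13}
Op 5: register job_A */10 -> active={job_A:*/10, job_C:*/10, job_D:*/6, job_F:*/13}
Op 6: register job_A */13 -> active={job_A:*/13, job_C:*/10, job_D:*/6, job_F:*/13}
Op 7: unregister job_F -> active={job_A:*/13, job_C:*/10, job_D:*/6}
Op 8: register job_A */17 -> active={job_A:*/17, job_C:*/10, job_D:*/6}
Op 9: register job_A */4 -> active={job_A:*/4, job_C:*/10, job_D:*/6}
Op 10: register job_C */6 -> active={job_A:*/4, job_C:*/6, job_D:*/6}
  job_A: interval 4, next fire after T=203 is 204
  job_C: interval 6, next fire after T=203 is 204
  job_D: interval 6, next fire after T=203 is 204
Earliest fire time = 204 (job job_A)

Answer: 204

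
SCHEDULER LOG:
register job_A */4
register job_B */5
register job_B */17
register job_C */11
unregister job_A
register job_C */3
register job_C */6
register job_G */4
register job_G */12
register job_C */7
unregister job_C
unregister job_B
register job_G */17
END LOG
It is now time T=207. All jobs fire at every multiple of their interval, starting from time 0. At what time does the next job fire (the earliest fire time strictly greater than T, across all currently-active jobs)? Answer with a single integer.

Answer: 221

Derivation:
Op 1: register job_A */4 -> active={job_A:*/4}
Op 2: register job_B */5 -> active={job_A:*/4, job_B:*/5}
Op 3: register job_B */17 -> active={job_A:*/4, job_B:*/17}
Op 4: register job_C */11 -> active={job_A:*/4, job_B:*/17, job_C:*/11}
Op 5: unregister job_A -> active={job_B:*/17, job_C:*/11}
Op 6: register job_C */3 -> active={job_B:*/17, job_C:*/3}
Op 7: register job_C */6 -> active={job_B:*/17, job_C:*/6}
Op 8: register job_G */4 -> active={job_B:*/17, job_C:*/6, job_G:*/4}
Op 9: register job_G */12 -> active={job_B:*/17, job_C:*/6, job_G:*/12}
Op 10: register job_C */7 -> active={job_B:*/17, job_C:*/7, job_G:*/12}
Op 11: unregister job_C -> active={job_B:*/17, job_G:*/12}
Op 12: unregister job_B -> active={job_G:*/12}
Op 13: register job_G */17 -> active={job_G:*/17}
  job_G: interval 17, next fire after T=207 is 221
Earliest fire time = 221 (job job_G)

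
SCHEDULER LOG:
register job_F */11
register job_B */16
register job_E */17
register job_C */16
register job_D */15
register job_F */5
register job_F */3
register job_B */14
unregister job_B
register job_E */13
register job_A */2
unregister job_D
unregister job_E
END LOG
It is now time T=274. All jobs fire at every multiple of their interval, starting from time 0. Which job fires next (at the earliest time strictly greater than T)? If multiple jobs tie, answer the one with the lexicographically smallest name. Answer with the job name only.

Op 1: register job_F */11 -> active={job_F:*/11}
Op 2: register job_B */16 -> active={job_B:*/16, job_F:*/11}
Op 3: register job_E */17 -> active={job_B:*/16, job_E:*/17, job_F:*/11}
Op 4: register job_C */16 -> active={job_B:*/16, job_C:*/16, job_E:*/17, job_F:*/11}
Op 5: register job_D */15 -> active={job_B:*/16, job_C:*/16, job_D:*/15, job_E:*/17, job_F:*/11}
Op 6: register job_F */5 -> active={job_B:*/16, job_C:*/16, job_D:*/15, job_E:*/17, job_F:*/5}
Op 7: register job_F */3 -> active={job_B:*/16, job_C:*/16, job_D:*/15, job_E:*/17, job_F:*/3}
Op 8: register job_B */14 -> active={job_B:*/14, job_C:*/16, job_D:*/15, job_E:*/17, job_F:*/3}
Op 9: unregister job_B -> active={job_C:*/16, job_D:*/15, job_E:*/17, job_F:*/3}
Op 10: register job_E */13 -> active={job_C:*/16, job_D:*/15, job_E:*/13, job_F:*/3}
Op 11: register job_A */2 -> active={job_A:*/2, job_C:*/16, job_D:*/15, job_E:*/13, job_F:*/3}
Op 12: unregister job_D -> active={job_A:*/2, job_C:*/16, job_E:*/13, job_F:*/3}
Op 13: unregister job_E -> active={job_A:*/2, job_C:*/16, job_F:*/3}
  job_A: interval 2, next fire after T=274 is 276
  job_C: interval 16, next fire after T=274 is 288
  job_F: interval 3, next fire after T=274 is 276
Earliest = 276, winner (lex tiebreak) = job_A

Answer: job_A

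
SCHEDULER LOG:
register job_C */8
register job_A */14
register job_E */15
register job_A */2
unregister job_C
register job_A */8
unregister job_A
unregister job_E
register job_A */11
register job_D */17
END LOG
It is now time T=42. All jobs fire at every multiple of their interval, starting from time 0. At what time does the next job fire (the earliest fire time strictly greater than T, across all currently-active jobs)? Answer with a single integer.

Answer: 44

Derivation:
Op 1: register job_C */8 -> active={job_C:*/8}
Op 2: register job_A */14 -> active={job_A:*/14, job_C:*/8}
Op 3: register job_E */15 -> active={job_A:*/14, job_C:*/8, job_E:*/15}
Op 4: register job_A */2 -> active={job_A:*/2, job_C:*/8, job_E:*/15}
Op 5: unregister job_C -> active={job_A:*/2, job_E:*/15}
Op 6: register job_A */8 -> active={job_A:*/8, job_E:*/15}
Op 7: unregister job_A -> active={job_E:*/15}
Op 8: unregister job_E -> active={}
Op 9: register job_A */11 -> active={job_A:*/11}
Op 10: register job_D */17 -> active={job_A:*/11, job_D:*/17}
  job_A: interval 11, next fire after T=42 is 44
  job_D: interval 17, next fire after T=42 is 51
Earliest fire time = 44 (job job_A)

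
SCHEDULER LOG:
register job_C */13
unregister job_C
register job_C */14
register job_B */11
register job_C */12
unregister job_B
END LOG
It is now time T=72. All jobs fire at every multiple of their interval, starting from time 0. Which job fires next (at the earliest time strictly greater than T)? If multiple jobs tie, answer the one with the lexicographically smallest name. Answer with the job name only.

Answer: job_C

Derivation:
Op 1: register job_C */13 -> active={job_C:*/13}
Op 2: unregister job_C -> active={}
Op 3: register job_C */14 -> active={job_C:*/14}
Op 4: register job_B */11 -> active={job_B:*/11, job_C:*/14}
Op 5: register job_C */12 -> active={job_B:*/11, job_C:*/12}
Op 6: unregister job_B -> active={job_C:*/12}
  job_C: interval 12, next fire after T=72 is 84
Earliest = 84, winner (lex tiebreak) = job_C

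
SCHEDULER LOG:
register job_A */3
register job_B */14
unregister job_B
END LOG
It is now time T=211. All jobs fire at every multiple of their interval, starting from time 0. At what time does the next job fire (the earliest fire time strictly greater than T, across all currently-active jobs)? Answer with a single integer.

Op 1: register job_A */3 -> active={job_A:*/3}
Op 2: register job_B */14 -> active={job_A:*/3, job_B:*/14}
Op 3: unregister job_B -> active={job_A:*/3}
  job_A: interval 3, next fire after T=211 is 213
Earliest fire time = 213 (job job_A)

Answer: 213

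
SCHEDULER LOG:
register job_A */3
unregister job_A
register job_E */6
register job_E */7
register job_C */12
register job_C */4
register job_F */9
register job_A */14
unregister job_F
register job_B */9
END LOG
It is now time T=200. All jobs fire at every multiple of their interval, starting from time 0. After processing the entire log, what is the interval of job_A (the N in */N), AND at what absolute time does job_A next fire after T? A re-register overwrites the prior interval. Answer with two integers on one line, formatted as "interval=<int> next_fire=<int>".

Answer: interval=14 next_fire=210

Derivation:
Op 1: register job_A */3 -> active={job_A:*/3}
Op 2: unregister job_A -> active={}
Op 3: register job_E */6 -> active={job_E:*/6}
Op 4: register job_E */7 -> active={job_E:*/7}
Op 5: register job_C */12 -> active={job_C:*/12, job_E:*/7}
Op 6: register job_C */4 -> active={job_C:*/4, job_E:*/7}
Op 7: register job_F */9 -> active={job_C:*/4, job_E:*/7, job_F:*/9}
Op 8: register job_A */14 -> active={job_A:*/14, job_C:*/4, job_E:*/7, job_F:*/9}
Op 9: unregister job_F -> active={job_A:*/14, job_C:*/4, job_E:*/7}
Op 10: register job_B */9 -> active={job_A:*/14, job_B:*/9, job_C:*/4, job_E:*/7}
Final interval of job_A = 14
Next fire of job_A after T=200: (200//14+1)*14 = 210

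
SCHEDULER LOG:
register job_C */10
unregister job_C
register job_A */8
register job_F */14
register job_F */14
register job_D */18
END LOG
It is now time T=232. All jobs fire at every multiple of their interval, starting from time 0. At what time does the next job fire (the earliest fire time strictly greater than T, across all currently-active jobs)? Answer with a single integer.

Op 1: register job_C */10 -> active={job_C:*/10}
Op 2: unregister job_C -> active={}
Op 3: register job_A */8 -> active={job_A:*/8}
Op 4: register job_F */14 -> active={job_A:*/8, job_F:*/14}
Op 5: register job_F */14 -> active={job_A:*/8, job_F:*/14}
Op 6: register job_D */18 -> active={job_A:*/8, job_D:*/18, job_F:*/14}
  job_A: interval 8, next fire after T=232 is 240
  job_D: interval 18, next fire after T=232 is 234
  job_F: interval 14, next fire after T=232 is 238
Earliest fire time = 234 (job job_D)

Answer: 234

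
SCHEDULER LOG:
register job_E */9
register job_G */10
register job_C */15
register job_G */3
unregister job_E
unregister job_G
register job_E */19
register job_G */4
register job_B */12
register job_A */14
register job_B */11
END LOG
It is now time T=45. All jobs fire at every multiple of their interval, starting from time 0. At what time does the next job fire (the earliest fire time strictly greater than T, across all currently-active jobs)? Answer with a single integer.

Answer: 48

Derivation:
Op 1: register job_E */9 -> active={job_E:*/9}
Op 2: register job_G */10 -> active={job_E:*/9, job_G:*/10}
Op 3: register job_C */15 -> active={job_C:*/15, job_E:*/9, job_G:*/10}
Op 4: register job_G */3 -> active={job_C:*/15, job_E:*/9, job_G:*/3}
Op 5: unregister job_E -> active={job_C:*/15, job_G:*/3}
Op 6: unregister job_G -> active={job_C:*/15}
Op 7: register job_E */19 -> active={job_C:*/15, job_E:*/19}
Op 8: register job_G */4 -> active={job_C:*/15, job_E:*/19, job_G:*/4}
Op 9: register job_B */12 -> active={job_B:*/12, job_C:*/15, job_E:*/19, job_G:*/4}
Op 10: register job_A */14 -> active={job_A:*/14, job_B:*/12, job_C:*/15, job_E:*/19, job_G:*/4}
Op 11: register job_B */11 -> active={job_A:*/14, job_B:*/11, job_C:*/15, job_E:*/19, job_G:*/4}
  job_A: interval 14, next fire after T=45 is 56
  job_B: interval 11, next fire after T=45 is 55
  job_C: interval 15, next fire after T=45 is 60
  job_E: interval 19, next fire after T=45 is 57
  job_G: interval 4, next fire after T=45 is 48
Earliest fire time = 48 (job job_G)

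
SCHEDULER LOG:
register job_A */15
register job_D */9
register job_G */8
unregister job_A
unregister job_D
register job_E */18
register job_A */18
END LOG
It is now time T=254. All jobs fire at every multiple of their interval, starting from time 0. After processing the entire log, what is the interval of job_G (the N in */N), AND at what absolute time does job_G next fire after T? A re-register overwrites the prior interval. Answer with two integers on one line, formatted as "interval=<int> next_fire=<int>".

Answer: interval=8 next_fire=256

Derivation:
Op 1: register job_A */15 -> active={job_A:*/15}
Op 2: register job_D */9 -> active={job_A:*/15, job_D:*/9}
Op 3: register job_G */8 -> active={job_A:*/15, job_D:*/9, job_G:*/8}
Op 4: unregister job_A -> active={job_D:*/9, job_G:*/8}
Op 5: unregister job_D -> active={job_G:*/8}
Op 6: register job_E */18 -> active={job_E:*/18, job_G:*/8}
Op 7: register job_A */18 -> active={job_A:*/18, job_E:*/18, job_G:*/8}
Final interval of job_G = 8
Next fire of job_G after T=254: (254//8+1)*8 = 256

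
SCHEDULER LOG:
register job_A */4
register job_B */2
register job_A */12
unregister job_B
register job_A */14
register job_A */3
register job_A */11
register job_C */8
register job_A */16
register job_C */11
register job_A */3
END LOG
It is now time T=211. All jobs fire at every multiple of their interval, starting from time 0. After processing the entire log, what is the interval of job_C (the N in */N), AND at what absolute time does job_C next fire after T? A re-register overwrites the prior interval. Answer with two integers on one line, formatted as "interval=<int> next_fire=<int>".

Answer: interval=11 next_fire=220

Derivation:
Op 1: register job_A */4 -> active={job_A:*/4}
Op 2: register job_B */2 -> active={job_A:*/4, job_B:*/2}
Op 3: register job_A */12 -> active={job_A:*/12, job_B:*/2}
Op 4: unregister job_B -> active={job_A:*/12}
Op 5: register job_A */14 -> active={job_A:*/14}
Op 6: register job_A */3 -> active={job_A:*/3}
Op 7: register job_A */11 -> active={job_A:*/11}
Op 8: register job_C */8 -> active={job_A:*/11, job_C:*/8}
Op 9: register job_A */16 -> active={job_A:*/16, job_C:*/8}
Op 10: register job_C */11 -> active={job_A:*/16, job_C:*/11}
Op 11: register job_A */3 -> active={job_A:*/3, job_C:*/11}
Final interval of job_C = 11
Next fire of job_C after T=211: (211//11+1)*11 = 220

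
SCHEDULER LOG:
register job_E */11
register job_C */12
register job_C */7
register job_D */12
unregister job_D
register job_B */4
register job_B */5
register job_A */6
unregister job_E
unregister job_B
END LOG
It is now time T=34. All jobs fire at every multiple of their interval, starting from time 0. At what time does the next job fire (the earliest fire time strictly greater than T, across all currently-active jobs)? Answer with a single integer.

Answer: 35

Derivation:
Op 1: register job_E */11 -> active={job_E:*/11}
Op 2: register job_C */12 -> active={job_C:*/12, job_E:*/11}
Op 3: register job_C */7 -> active={job_C:*/7, job_E:*/11}
Op 4: register job_D */12 -> active={job_C:*/7, job_D:*/12, job_E:*/11}
Op 5: unregister job_D -> active={job_C:*/7, job_E:*/11}
Op 6: register job_B */4 -> active={job_B:*/4, job_C:*/7, job_E:*/11}
Op 7: register job_B */5 -> active={job_B:*/5, job_C:*/7, job_E:*/11}
Op 8: register job_A */6 -> active={job_A:*/6, job_B:*/5, job_C:*/7, job_E:*/11}
Op 9: unregister job_E -> active={job_A:*/6, job_B:*/5, job_C:*/7}
Op 10: unregister job_B -> active={job_A:*/6, job_C:*/7}
  job_A: interval 6, next fire after T=34 is 36
  job_C: interval 7, next fire after T=34 is 35
Earliest fire time = 35 (job job_C)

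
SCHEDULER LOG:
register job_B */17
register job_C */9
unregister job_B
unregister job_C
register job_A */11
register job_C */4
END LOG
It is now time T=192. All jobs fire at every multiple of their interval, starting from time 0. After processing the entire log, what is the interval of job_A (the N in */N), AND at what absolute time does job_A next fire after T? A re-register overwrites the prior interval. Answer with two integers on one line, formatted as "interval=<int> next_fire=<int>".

Op 1: register job_B */17 -> active={job_B:*/17}
Op 2: register job_C */9 -> active={job_B:*/17, job_C:*/9}
Op 3: unregister job_B -> active={job_C:*/9}
Op 4: unregister job_C -> active={}
Op 5: register job_A */11 -> active={job_A:*/11}
Op 6: register job_C */4 -> active={job_A:*/11, job_C:*/4}
Final interval of job_A = 11
Next fire of job_A after T=192: (192//11+1)*11 = 198

Answer: interval=11 next_fire=198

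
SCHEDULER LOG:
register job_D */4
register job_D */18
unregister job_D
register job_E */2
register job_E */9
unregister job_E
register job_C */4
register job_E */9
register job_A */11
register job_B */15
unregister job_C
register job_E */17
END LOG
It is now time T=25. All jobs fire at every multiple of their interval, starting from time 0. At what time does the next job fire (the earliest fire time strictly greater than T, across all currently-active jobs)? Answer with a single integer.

Answer: 30

Derivation:
Op 1: register job_D */4 -> active={job_D:*/4}
Op 2: register job_D */18 -> active={job_D:*/18}
Op 3: unregister job_D -> active={}
Op 4: register job_E */2 -> active={job_E:*/2}
Op 5: register job_E */9 -> active={job_E:*/9}
Op 6: unregister job_E -> active={}
Op 7: register job_C */4 -> active={job_C:*/4}
Op 8: register job_E */9 -> active={job_C:*/4, job_E:*/9}
Op 9: register job_A */11 -> active={job_A:*/11, job_C:*/4, job_E:*/9}
Op 10: register job_B */15 -> active={job_A:*/11, job_B:*/15, job_C:*/4, job_E:*/9}
Op 11: unregister job_C -> active={job_A:*/11, job_B:*/15, job_E:*/9}
Op 12: register job_E */17 -> active={job_A:*/11, job_B:*/15, job_E:*/17}
  job_A: interval 11, next fire after T=25 is 33
  job_B: interval 15, next fire after T=25 is 30
  job_E: interval 17, next fire after T=25 is 34
Earliest fire time = 30 (job job_B)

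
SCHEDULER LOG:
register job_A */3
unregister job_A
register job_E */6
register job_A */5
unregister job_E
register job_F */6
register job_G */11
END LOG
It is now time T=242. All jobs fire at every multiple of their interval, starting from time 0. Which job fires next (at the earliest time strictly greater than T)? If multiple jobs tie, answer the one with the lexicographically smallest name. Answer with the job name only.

Op 1: register job_A */3 -> active={job_A:*/3}
Op 2: unregister job_A -> active={}
Op 3: register job_E */6 -> active={job_E:*/6}
Op 4: register job_A */5 -> active={job_A:*/5, job_E:*/6}
Op 5: unregister job_E -> active={job_A:*/5}
Op 6: register job_F */6 -> active={job_A:*/5, job_F:*/6}
Op 7: register job_G */11 -> active={job_A:*/5, job_F:*/6, job_G:*/11}
  job_A: interval 5, next fire after T=242 is 245
  job_F: interval 6, next fire after T=242 is 246
  job_G: interval 11, next fire after T=242 is 253
Earliest = 245, winner (lex tiebreak) = job_A

Answer: job_A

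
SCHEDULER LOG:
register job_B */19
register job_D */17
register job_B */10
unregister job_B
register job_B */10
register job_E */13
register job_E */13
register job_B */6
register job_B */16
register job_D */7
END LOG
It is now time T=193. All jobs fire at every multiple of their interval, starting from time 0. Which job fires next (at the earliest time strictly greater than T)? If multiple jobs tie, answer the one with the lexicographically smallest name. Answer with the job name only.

Op 1: register job_B */19 -> active={job_B:*/19}
Op 2: register job_D */17 -> active={job_B:*/19, job_D:*/17}
Op 3: register job_B */10 -> active={job_B:*/10, job_D:*/17}
Op 4: unregister job_B -> active={job_D:*/17}
Op 5: register job_B */10 -> active={job_B:*/10, job_D:*/17}
Op 6: register job_E */13 -> active={job_B:*/10, job_D:*/17, job_E:*/13}
Op 7: register job_E */13 -> active={job_B:*/10, job_D:*/17, job_E:*/13}
Op 8: register job_B */6 -> active={job_B:*/6, job_D:*/17, job_E:*/13}
Op 9: register job_B */16 -> active={job_B:*/16, job_D:*/17, job_E:*/13}
Op 10: register job_D */7 -> active={job_B:*/16, job_D:*/7, job_E:*/13}
  job_B: interval 16, next fire after T=193 is 208
  job_D: interval 7, next fire after T=193 is 196
  job_E: interval 13, next fire after T=193 is 195
Earliest = 195, winner (lex tiebreak) = job_E

Answer: job_E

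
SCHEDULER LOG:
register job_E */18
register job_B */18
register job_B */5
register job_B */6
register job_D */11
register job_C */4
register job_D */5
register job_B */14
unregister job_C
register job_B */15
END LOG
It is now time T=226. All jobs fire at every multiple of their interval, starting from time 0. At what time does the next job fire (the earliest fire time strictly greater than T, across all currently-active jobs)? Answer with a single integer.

Op 1: register job_E */18 -> active={job_E:*/18}
Op 2: register job_B */18 -> active={job_B:*/18, job_E:*/18}
Op 3: register job_B */5 -> active={job_B:*/5, job_E:*/18}
Op 4: register job_B */6 -> active={job_B:*/6, job_E:*/18}
Op 5: register job_D */11 -> active={job_B:*/6, job_D:*/11, job_E:*/18}
Op 6: register job_C */4 -> active={job_B:*/6, job_C:*/4, job_D:*/11, job_E:*/18}
Op 7: register job_D */5 -> active={job_B:*/6, job_C:*/4, job_D:*/5, job_E:*/18}
Op 8: register job_B */14 -> active={job_B:*/14, job_C:*/4, job_D:*/5, job_E:*/18}
Op 9: unregister job_C -> active={job_B:*/14, job_D:*/5, job_E:*/18}
Op 10: register job_B */15 -> active={job_B:*/15, job_D:*/5, job_E:*/18}
  job_B: interval 15, next fire after T=226 is 240
  job_D: interval 5, next fire after T=226 is 230
  job_E: interval 18, next fire after T=226 is 234
Earliest fire time = 230 (job job_D)

Answer: 230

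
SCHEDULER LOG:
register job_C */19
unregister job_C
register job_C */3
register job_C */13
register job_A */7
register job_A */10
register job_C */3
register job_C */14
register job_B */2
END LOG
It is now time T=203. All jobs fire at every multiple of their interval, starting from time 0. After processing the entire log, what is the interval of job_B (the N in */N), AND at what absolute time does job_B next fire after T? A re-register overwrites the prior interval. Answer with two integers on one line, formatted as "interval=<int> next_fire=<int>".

Op 1: register job_C */19 -> active={job_C:*/19}
Op 2: unregister job_C -> active={}
Op 3: register job_C */3 -> active={job_C:*/3}
Op 4: register job_C */13 -> active={job_C:*/13}
Op 5: register job_A */7 -> active={job_A:*/7, job_C:*/13}
Op 6: register job_A */10 -> active={job_A:*/10, job_C:*/13}
Op 7: register job_C */3 -> active={job_A:*/10, job_C:*/3}
Op 8: register job_C */14 -> active={job_A:*/10, job_C:*/14}
Op 9: register job_B */2 -> active={job_A:*/10, job_B:*/2, job_C:*/14}
Final interval of job_B = 2
Next fire of job_B after T=203: (203//2+1)*2 = 204

Answer: interval=2 next_fire=204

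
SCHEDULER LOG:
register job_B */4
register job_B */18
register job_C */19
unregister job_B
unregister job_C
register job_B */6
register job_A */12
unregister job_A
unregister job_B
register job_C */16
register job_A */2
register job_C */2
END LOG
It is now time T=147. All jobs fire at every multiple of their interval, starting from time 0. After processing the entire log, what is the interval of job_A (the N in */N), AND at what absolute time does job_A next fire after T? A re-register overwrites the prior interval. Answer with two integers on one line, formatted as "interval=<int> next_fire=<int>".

Op 1: register job_B */4 -> active={job_B:*/4}
Op 2: register job_B */18 -> active={job_B:*/18}
Op 3: register job_C */19 -> active={job_B:*/18, job_C:*/19}
Op 4: unregister job_B -> active={job_C:*/19}
Op 5: unregister job_C -> active={}
Op 6: register job_B */6 -> active={job_B:*/6}
Op 7: register job_A */12 -> active={job_A:*/12, job_B:*/6}
Op 8: unregister job_A -> active={job_B:*/6}
Op 9: unregister job_B -> active={}
Op 10: register job_C */16 -> active={job_C:*/16}
Op 11: register job_A */2 -> active={job_A:*/2, job_C:*/16}
Op 12: register job_C */2 -> active={job_A:*/2, job_C:*/2}
Final interval of job_A = 2
Next fire of job_A after T=147: (147//2+1)*2 = 148

Answer: interval=2 next_fire=148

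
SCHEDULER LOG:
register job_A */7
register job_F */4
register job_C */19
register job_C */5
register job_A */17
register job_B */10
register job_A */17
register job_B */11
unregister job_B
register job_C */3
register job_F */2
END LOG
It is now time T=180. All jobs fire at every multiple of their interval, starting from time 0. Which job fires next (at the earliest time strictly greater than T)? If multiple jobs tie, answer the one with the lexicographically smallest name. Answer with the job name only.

Op 1: register job_A */7 -> active={job_A:*/7}
Op 2: register job_F */4 -> active={job_A:*/7, job_F:*/4}
Op 3: register job_C */19 -> active={job_A:*/7, job_C:*/19, job_F:*/4}
Op 4: register job_C */5 -> active={job_A:*/7, job_C:*/5, job_F:*/4}
Op 5: register job_A */17 -> active={job_A:*/17, job_C:*/5, job_F:*/4}
Op 6: register job_B */10 -> active={job_A:*/17, job_B:*/10, job_C:*/5, job_F:*/4}
Op 7: register job_A */17 -> active={job_A:*/17, job_B:*/10, job_C:*/5, job_F:*/4}
Op 8: register job_B */11 -> active={job_A:*/17, job_B:*/11, job_C:*/5, job_F:*/4}
Op 9: unregister job_B -> active={job_A:*/17, job_C:*/5, job_F:*/4}
Op 10: register job_C */3 -> active={job_A:*/17, job_C:*/3, job_F:*/4}
Op 11: register job_F */2 -> active={job_A:*/17, job_C:*/3, job_F:*/2}
  job_A: interval 17, next fire after T=180 is 187
  job_C: interval 3, next fire after T=180 is 183
  job_F: interval 2, next fire after T=180 is 182
Earliest = 182, winner (lex tiebreak) = job_F

Answer: job_F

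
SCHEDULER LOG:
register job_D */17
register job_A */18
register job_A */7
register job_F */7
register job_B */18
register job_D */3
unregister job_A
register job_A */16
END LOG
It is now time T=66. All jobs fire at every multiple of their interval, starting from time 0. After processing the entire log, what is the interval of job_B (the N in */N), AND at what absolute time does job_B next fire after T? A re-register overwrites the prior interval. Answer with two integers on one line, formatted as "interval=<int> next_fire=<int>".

Answer: interval=18 next_fire=72

Derivation:
Op 1: register job_D */17 -> active={job_D:*/17}
Op 2: register job_A */18 -> active={job_A:*/18, job_D:*/17}
Op 3: register job_A */7 -> active={job_A:*/7, job_D:*/17}
Op 4: register job_F */7 -> active={job_A:*/7, job_D:*/17, job_F:*/7}
Op 5: register job_B */18 -> active={job_A:*/7, job_B:*/18, job_D:*/17, job_F:*/7}
Op 6: register job_D */3 -> active={job_A:*/7, job_B:*/18, job_D:*/3, job_F:*/7}
Op 7: unregister job_A -> active={job_B:*/18, job_D:*/3, job_F:*/7}
Op 8: register job_A */16 -> active={job_A:*/16, job_B:*/18, job_D:*/3, job_F:*/7}
Final interval of job_B = 18
Next fire of job_B after T=66: (66//18+1)*18 = 72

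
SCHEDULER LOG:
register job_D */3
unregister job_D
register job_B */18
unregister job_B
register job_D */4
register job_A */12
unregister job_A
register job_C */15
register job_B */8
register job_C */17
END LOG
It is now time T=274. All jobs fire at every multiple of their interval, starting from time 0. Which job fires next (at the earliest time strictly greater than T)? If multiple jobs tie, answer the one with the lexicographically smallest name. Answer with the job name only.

Op 1: register job_D */3 -> active={job_D:*/3}
Op 2: unregister job_D -> active={}
Op 3: register job_B */18 -> active={job_B:*/18}
Op 4: unregister job_B -> active={}
Op 5: register job_D */4 -> active={job_D:*/4}
Op 6: register job_A */12 -> active={job_A:*/12, job_D:*/4}
Op 7: unregister job_A -> active={job_D:*/4}
Op 8: register job_C */15 -> active={job_C:*/15, job_D:*/4}
Op 9: register job_B */8 -> active={job_B:*/8, job_C:*/15, job_D:*/4}
Op 10: register job_C */17 -> active={job_B:*/8, job_C:*/17, job_D:*/4}
  job_B: interval 8, next fire after T=274 is 280
  job_C: interval 17, next fire after T=274 is 289
  job_D: interval 4, next fire after T=274 is 276
Earliest = 276, winner (lex tiebreak) = job_D

Answer: job_D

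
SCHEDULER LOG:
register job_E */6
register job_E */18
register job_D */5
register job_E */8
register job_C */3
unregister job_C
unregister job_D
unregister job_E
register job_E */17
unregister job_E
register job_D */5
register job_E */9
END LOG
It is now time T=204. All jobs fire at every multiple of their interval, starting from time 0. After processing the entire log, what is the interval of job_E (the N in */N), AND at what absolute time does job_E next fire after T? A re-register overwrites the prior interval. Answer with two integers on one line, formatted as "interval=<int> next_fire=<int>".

Op 1: register job_E */6 -> active={job_E:*/6}
Op 2: register job_E */18 -> active={job_E:*/18}
Op 3: register job_D */5 -> active={job_D:*/5, job_E:*/18}
Op 4: register job_E */8 -> active={job_D:*/5, job_E:*/8}
Op 5: register job_C */3 -> active={job_C:*/3, job_D:*/5, job_E:*/8}
Op 6: unregister job_C -> active={job_D:*/5, job_E:*/8}
Op 7: unregister job_D -> active={job_E:*/8}
Op 8: unregister job_E -> active={}
Op 9: register job_E */17 -> active={job_E:*/17}
Op 10: unregister job_E -> active={}
Op 11: register job_D */5 -> active={job_D:*/5}
Op 12: register job_E */9 -> active={job_D:*/5, job_E:*/9}
Final interval of job_E = 9
Next fire of job_E after T=204: (204//9+1)*9 = 207

Answer: interval=9 next_fire=207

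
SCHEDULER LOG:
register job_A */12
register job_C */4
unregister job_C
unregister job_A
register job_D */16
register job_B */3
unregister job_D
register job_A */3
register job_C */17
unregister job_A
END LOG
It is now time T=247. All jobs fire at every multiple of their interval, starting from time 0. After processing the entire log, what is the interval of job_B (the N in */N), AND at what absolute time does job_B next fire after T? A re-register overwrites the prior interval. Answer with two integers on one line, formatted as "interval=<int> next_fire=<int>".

Answer: interval=3 next_fire=249

Derivation:
Op 1: register job_A */12 -> active={job_A:*/12}
Op 2: register job_C */4 -> active={job_A:*/12, job_C:*/4}
Op 3: unregister job_C -> active={job_A:*/12}
Op 4: unregister job_A -> active={}
Op 5: register job_D */16 -> active={job_D:*/16}
Op 6: register job_B */3 -> active={job_B:*/3, job_D:*/16}
Op 7: unregister job_D -> active={job_B:*/3}
Op 8: register job_A */3 -> active={job_A:*/3, job_B:*/3}
Op 9: register job_C */17 -> active={job_A:*/3, job_B:*/3, job_C:*/17}
Op 10: unregister job_A -> active={job_B:*/3, job_C:*/17}
Final interval of job_B = 3
Next fire of job_B after T=247: (247//3+1)*3 = 249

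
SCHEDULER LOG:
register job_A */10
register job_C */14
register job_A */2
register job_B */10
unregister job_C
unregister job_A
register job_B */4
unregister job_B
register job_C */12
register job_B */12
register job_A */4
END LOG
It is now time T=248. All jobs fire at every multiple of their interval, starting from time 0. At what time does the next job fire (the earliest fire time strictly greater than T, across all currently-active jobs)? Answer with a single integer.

Answer: 252

Derivation:
Op 1: register job_A */10 -> active={job_A:*/10}
Op 2: register job_C */14 -> active={job_A:*/10, job_C:*/14}
Op 3: register job_A */2 -> active={job_A:*/2, job_C:*/14}
Op 4: register job_B */10 -> active={job_A:*/2, job_B:*/10, job_C:*/14}
Op 5: unregister job_C -> active={job_A:*/2, job_B:*/10}
Op 6: unregister job_A -> active={job_B:*/10}
Op 7: register job_B */4 -> active={job_B:*/4}
Op 8: unregister job_B -> active={}
Op 9: register job_C */12 -> active={job_C:*/12}
Op 10: register job_B */12 -> active={job_B:*/12, job_C:*/12}
Op 11: register job_A */4 -> active={job_A:*/4, job_B:*/12, job_C:*/12}
  job_A: interval 4, next fire after T=248 is 252
  job_B: interval 12, next fire after T=248 is 252
  job_C: interval 12, next fire after T=248 is 252
Earliest fire time = 252 (job job_A)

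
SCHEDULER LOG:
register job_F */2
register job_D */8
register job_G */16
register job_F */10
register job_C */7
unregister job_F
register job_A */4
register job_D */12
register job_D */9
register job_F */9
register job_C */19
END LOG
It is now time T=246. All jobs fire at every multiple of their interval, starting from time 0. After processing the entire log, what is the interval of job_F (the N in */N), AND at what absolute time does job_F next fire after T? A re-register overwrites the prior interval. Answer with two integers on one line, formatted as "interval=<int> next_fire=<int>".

Op 1: register job_F */2 -> active={job_F:*/2}
Op 2: register job_D */8 -> active={job_D:*/8, job_F:*/2}
Op 3: register job_G */16 -> active={job_D:*/8, job_F:*/2, job_G:*/16}
Op 4: register job_F */10 -> active={job_D:*/8, job_F:*/10, job_G:*/16}
Op 5: register job_C */7 -> active={job_C:*/7, job_D:*/8, job_F:*/10, job_G:*/16}
Op 6: unregister job_F -> active={job_C:*/7, job_D:*/8, job_G:*/16}
Op 7: register job_A */4 -> active={job_A:*/4, job_C:*/7, job_D:*/8, job_G:*/16}
Op 8: register job_D */12 -> active={job_A:*/4, job_C:*/7, job_D:*/12, job_G:*/16}
Op 9: register job_D */9 -> active={job_A:*/4, job_C:*/7, job_D:*/9, job_G:*/16}
Op 10: register job_F */9 -> active={job_A:*/4, job_C:*/7, job_D:*/9, job_F:*/9, job_G:*/16}
Op 11: register job_C */19 -> active={job_A:*/4, job_C:*/19, job_D:*/9, job_F:*/9, job_G:*/16}
Final interval of job_F = 9
Next fire of job_F after T=246: (246//9+1)*9 = 252

Answer: interval=9 next_fire=252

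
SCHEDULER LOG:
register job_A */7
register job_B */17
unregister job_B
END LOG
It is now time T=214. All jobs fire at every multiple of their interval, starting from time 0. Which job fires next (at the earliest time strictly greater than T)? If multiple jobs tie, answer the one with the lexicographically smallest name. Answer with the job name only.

Answer: job_A

Derivation:
Op 1: register job_A */7 -> active={job_A:*/7}
Op 2: register job_B */17 -> active={job_A:*/7, job_B:*/17}
Op 3: unregister job_B -> active={job_A:*/7}
  job_A: interval 7, next fire after T=214 is 217
Earliest = 217, winner (lex tiebreak) = job_A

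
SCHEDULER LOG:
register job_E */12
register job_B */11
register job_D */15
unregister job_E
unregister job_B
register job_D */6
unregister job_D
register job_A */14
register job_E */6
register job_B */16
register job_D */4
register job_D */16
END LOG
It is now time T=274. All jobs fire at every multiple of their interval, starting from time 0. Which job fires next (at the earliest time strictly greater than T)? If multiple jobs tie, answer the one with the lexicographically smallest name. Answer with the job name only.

Op 1: register job_E */12 -> active={job_E:*/12}
Op 2: register job_B */11 -> active={job_B:*/11, job_E:*/12}
Op 3: register job_D */15 -> active={job_B:*/11, job_D:*/15, job_E:*/12}
Op 4: unregister job_E -> active={job_B:*/11, job_D:*/15}
Op 5: unregister job_B -> active={job_D:*/15}
Op 6: register job_D */6 -> active={job_D:*/6}
Op 7: unregister job_D -> active={}
Op 8: register job_A */14 -> active={job_A:*/14}
Op 9: register job_E */6 -> active={job_A:*/14, job_E:*/6}
Op 10: register job_B */16 -> active={job_A:*/14, job_B:*/16, job_E:*/6}
Op 11: register job_D */4 -> active={job_A:*/14, job_B:*/16, job_D:*/4, job_E:*/6}
Op 12: register job_D */16 -> active={job_A:*/14, job_B:*/16, job_D:*/16, job_E:*/6}
  job_A: interval 14, next fire after T=274 is 280
  job_B: interval 16, next fire after T=274 is 288
  job_D: interval 16, next fire after T=274 is 288
  job_E: interval 6, next fire after T=274 is 276
Earliest = 276, winner (lex tiebreak) = job_E

Answer: job_E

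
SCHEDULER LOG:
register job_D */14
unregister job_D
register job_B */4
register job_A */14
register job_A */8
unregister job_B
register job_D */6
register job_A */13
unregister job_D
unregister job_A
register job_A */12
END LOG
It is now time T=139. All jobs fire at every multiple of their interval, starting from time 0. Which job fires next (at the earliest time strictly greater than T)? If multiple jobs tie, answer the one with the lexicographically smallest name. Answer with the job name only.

Answer: job_A

Derivation:
Op 1: register job_D */14 -> active={job_D:*/14}
Op 2: unregister job_D -> active={}
Op 3: register job_B */4 -> active={job_B:*/4}
Op 4: register job_A */14 -> active={job_A:*/14, job_B:*/4}
Op 5: register job_A */8 -> active={job_A:*/8, job_B:*/4}
Op 6: unregister job_B -> active={job_A:*/8}
Op 7: register job_D */6 -> active={job_A:*/8, job_D:*/6}
Op 8: register job_A */13 -> active={job_A:*/13, job_D:*/6}
Op 9: unregister job_D -> active={job_A:*/13}
Op 10: unregister job_A -> active={}
Op 11: register job_A */12 -> active={job_A:*/12}
  job_A: interval 12, next fire after T=139 is 144
Earliest = 144, winner (lex tiebreak) = job_A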